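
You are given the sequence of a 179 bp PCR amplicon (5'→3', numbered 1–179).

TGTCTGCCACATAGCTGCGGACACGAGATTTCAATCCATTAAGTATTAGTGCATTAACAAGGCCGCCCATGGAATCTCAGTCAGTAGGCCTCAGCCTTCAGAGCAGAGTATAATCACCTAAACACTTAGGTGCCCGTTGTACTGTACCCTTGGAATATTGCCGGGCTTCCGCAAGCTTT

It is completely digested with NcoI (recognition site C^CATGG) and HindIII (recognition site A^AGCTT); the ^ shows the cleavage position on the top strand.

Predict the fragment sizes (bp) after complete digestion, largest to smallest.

106, 67, 6 bp

The NcoI site (CCATGG) starts at position 67.
NcoI cuts after the first base of each site, so after position 67.
The HindIII site (AAGCTT) starts at position 173.
HindIII cuts after the first base of each site, so after position 173.
Combined cut positions: 67, 173.
Linear molecule, 2 cuts → 3 fragments:
  1–67 → 67 bp
  68–173 → 106 bp
  174–179 → 6 bp
Sorted largest to smallest: 106, 67, 6 bp.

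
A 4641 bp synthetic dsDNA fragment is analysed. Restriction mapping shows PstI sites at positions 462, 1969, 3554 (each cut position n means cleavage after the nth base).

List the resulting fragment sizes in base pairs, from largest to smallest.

Linear molecule, 3 cuts → 4 fragments:
  462 − 0 = 462 bp
  1969 − 462 = 1507 bp
  3554 − 1969 = 1585 bp
  4641 − 3554 = 1087 bp
Sorted largest to smallest: 1585, 1507, 1087, 462 bp.

1585, 1507, 1087, 462 bp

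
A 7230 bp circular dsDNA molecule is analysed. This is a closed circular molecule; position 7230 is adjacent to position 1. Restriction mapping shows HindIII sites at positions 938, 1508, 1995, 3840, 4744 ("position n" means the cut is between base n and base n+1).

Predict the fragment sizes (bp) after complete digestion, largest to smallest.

Circular molecule, 5 cuts → 5 fragments:
  1508 − 938 = 570 bp
  1995 − 1508 = 487 bp
  3840 − 1995 = 1845 bp
  4744 − 3840 = 904 bp
  wrap: 7230 − 4744 + 938 = 3424 bp
Sorted largest to smallest: 3424, 1845, 904, 570, 487 bp.

3424, 1845, 904, 570, 487 bp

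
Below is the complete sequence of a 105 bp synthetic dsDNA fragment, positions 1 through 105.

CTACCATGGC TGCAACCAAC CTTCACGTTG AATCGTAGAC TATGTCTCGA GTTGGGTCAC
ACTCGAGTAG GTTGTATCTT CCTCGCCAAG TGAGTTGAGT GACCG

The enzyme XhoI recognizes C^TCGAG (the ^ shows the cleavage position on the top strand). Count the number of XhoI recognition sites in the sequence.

CTCGAG occurs starting at positions 46, 62.
XhoI cuts at 2 sites.

2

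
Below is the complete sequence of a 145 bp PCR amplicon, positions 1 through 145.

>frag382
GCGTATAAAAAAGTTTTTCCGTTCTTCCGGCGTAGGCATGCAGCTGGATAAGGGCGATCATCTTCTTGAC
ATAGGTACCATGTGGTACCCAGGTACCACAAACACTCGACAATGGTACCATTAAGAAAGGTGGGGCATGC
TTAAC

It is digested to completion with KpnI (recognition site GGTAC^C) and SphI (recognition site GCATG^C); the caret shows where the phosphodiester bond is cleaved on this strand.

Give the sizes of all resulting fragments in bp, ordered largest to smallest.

40, 38, 22, 21, 10, 8, 6 bp

KpnI sites (GGTACC) start at positions 74, 84, 92, 114.
KpnI cuts after base 5 of each site (before the last base), so after positions 78, 88, 96, 118.
SphI sites (GCATGC) start at positions 36, 135.
SphI cuts after base 5 of each site (before the last base), so after positions 40, 139.
Combined cut positions: 40, 78, 88, 96, 118, 139.
Linear molecule, 6 cuts → 7 fragments:
  1–40 → 40 bp
  41–78 → 38 bp
  79–88 → 10 bp
  89–96 → 8 bp
  97–118 → 22 bp
  119–139 → 21 bp
  140–145 → 6 bp
Sorted largest to smallest: 40, 38, 22, 21, 10, 8, 6 bp.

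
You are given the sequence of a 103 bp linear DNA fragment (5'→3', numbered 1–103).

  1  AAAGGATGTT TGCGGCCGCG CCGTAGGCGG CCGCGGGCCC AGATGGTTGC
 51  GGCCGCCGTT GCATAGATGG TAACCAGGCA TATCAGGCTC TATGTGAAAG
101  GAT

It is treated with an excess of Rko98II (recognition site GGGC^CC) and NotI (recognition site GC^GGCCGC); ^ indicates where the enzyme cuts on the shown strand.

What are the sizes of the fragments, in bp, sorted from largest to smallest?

53, 15, 13, 12, 10 bp

The Rko98II site (GGGCCC) starts at position 35.
Rko98II cuts after base 4 of each site, so after position 38.
NotI sites (GCGGCCGC) start at positions 12, 27, 49.
NotI cuts after base 2 of each site, so after positions 13, 28, 50.
Combined cut positions: 13, 28, 38, 50.
Linear molecule, 4 cuts → 5 fragments:
  1–13 → 13 bp
  14–28 → 15 bp
  29–38 → 10 bp
  39–50 → 12 bp
  51–103 → 53 bp
Sorted largest to smallest: 53, 15, 13, 12, 10 bp.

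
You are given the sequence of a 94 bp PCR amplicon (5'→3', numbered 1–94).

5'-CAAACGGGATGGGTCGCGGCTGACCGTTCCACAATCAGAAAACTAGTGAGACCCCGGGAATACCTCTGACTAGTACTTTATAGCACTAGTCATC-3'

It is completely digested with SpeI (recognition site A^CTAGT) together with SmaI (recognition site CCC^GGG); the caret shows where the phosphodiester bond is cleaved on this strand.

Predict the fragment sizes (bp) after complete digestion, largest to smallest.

42, 16, 14, 13, 9 bp

SpeI sites (ACTAGT) start at positions 42, 69, 85.
SpeI cuts after the first base of each site, so after positions 42, 69, 85.
The SmaI site (CCCGGG) starts at position 53.
SmaI cuts after base 3 of each site, so after position 55.
Combined cut positions: 42, 55, 69, 85.
Linear molecule, 4 cuts → 5 fragments:
  1–42 → 42 bp
  43–55 → 13 bp
  56–69 → 14 bp
  70–85 → 16 bp
  86–94 → 9 bp
Sorted largest to smallest: 42, 16, 14, 13, 9 bp.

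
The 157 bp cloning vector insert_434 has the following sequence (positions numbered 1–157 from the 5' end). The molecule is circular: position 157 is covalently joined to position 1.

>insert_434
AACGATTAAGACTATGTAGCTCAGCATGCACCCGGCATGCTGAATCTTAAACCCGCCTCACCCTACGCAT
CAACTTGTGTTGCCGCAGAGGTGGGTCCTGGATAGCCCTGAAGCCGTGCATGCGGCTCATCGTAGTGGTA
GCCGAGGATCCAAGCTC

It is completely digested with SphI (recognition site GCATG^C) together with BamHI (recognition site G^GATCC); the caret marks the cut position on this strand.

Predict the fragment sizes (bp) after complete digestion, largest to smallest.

SphI sites (GCATGC) start at positions 24, 35, 118.
SphI cuts after base 5 of each site (before the last base), so after positions 28, 39, 122.
The BamHI site (GGATCC) starts at position 146.
BamHI cuts after the first base of each site, so after position 146.
Combined cut positions: 28, 39, 122, 146.
Circular molecule, 4 cuts → 4 fragments:
  29–39 → 11 bp
  40–122 → 83 bp
  123–146 → 24 bp
  147–157 then 1–28 → 11 + 28 = 39 bp
Sorted largest to smallest: 83, 39, 24, 11 bp.

83, 39, 24, 11 bp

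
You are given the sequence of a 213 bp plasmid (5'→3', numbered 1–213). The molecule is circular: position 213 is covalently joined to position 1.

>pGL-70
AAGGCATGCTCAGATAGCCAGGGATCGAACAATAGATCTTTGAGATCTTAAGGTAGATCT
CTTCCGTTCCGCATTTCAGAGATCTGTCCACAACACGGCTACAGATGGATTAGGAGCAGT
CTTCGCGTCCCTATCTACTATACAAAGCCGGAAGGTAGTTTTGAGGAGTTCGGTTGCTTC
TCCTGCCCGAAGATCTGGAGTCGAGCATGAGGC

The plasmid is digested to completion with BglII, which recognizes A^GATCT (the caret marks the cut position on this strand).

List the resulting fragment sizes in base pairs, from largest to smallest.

BglII sites (AGATCT) start at positions 34, 43, 55, 80, 191.
BglII cuts after the first base of each site, so after positions 34, 43, 55, 80, 191.
Circular molecule, 5 cuts → 5 fragments:
  35–43 → 9 bp
  44–55 → 12 bp
  56–80 → 25 bp
  81–191 → 111 bp
  192–213 then 1–34 → 22 + 34 = 56 bp
Sorted largest to smallest: 111, 56, 25, 12, 9 bp.

111, 56, 25, 12, 9 bp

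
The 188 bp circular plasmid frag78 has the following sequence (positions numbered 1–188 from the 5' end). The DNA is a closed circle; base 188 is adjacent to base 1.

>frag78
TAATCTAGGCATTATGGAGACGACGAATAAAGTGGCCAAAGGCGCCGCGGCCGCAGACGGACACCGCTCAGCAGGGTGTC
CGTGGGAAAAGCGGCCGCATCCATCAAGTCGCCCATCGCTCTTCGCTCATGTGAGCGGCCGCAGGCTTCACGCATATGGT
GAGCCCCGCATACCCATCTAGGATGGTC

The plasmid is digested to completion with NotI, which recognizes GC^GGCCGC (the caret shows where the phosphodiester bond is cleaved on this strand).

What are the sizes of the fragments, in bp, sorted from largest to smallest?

NotI sites (GCGGCCGC) start at positions 47, 91, 135.
NotI cuts after base 2 of each site, so after positions 48, 92, 136.
Circular molecule, 3 cuts → 3 fragments:
  49–92 → 44 bp
  93–136 → 44 bp
  137–188 then 1–48 → 52 + 48 = 100 bp
Sorted largest to smallest: 100, 44, 44 bp.

100, 44, 44 bp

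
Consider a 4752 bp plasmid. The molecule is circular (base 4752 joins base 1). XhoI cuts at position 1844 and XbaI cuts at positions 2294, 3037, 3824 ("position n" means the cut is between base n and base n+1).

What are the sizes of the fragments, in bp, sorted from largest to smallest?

2772, 787, 743, 450 bp

Combined cut positions (sorted): 1844, 2294, 3037, 3824.
Circular molecule, 4 cuts → 4 fragments:
  2294 − 1844 = 450 bp
  3037 − 2294 = 743 bp
  3824 − 3037 = 787 bp
  wrap: 4752 − 3824 + 1844 = 2772 bp
Sorted largest to smallest: 2772, 787, 743, 450 bp.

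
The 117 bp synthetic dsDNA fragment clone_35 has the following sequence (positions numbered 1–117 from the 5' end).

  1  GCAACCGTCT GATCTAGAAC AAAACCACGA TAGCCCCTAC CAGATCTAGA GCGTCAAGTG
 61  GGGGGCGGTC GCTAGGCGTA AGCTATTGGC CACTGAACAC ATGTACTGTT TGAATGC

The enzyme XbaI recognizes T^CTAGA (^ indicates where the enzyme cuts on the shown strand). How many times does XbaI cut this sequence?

2

TCTAGA occurs starting at positions 13, 45.
XbaI cuts at 2 sites.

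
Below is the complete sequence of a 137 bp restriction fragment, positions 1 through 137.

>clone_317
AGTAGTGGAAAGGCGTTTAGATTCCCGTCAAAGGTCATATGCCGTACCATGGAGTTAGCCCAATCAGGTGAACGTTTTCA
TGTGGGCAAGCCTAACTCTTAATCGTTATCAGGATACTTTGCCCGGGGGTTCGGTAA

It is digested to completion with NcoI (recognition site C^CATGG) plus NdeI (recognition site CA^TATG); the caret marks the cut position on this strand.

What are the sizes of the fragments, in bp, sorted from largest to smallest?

The NcoI site (CCATGG) starts at position 47.
NcoI cuts after the first base of each site, so after position 47.
The NdeI site (CATATG) starts at position 36.
NdeI cuts after base 2 of each site, so after position 37.
Combined cut positions: 37, 47.
Linear molecule, 2 cuts → 3 fragments:
  1–37 → 37 bp
  38–47 → 10 bp
  48–137 → 90 bp
Sorted largest to smallest: 90, 37, 10 bp.

90, 37, 10 bp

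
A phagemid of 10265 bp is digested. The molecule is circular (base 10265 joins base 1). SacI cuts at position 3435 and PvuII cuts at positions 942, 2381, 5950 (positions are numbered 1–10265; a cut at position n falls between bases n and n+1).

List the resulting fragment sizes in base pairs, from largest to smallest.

5257, 2515, 1439, 1054 bp

Combined cut positions (sorted): 942, 2381, 3435, 5950.
Circular molecule, 4 cuts → 4 fragments:
  2381 − 942 = 1439 bp
  3435 − 2381 = 1054 bp
  5950 − 3435 = 2515 bp
  wrap: 10265 − 5950 + 942 = 5257 bp
Sorted largest to smallest: 5257, 2515, 1439, 1054 bp.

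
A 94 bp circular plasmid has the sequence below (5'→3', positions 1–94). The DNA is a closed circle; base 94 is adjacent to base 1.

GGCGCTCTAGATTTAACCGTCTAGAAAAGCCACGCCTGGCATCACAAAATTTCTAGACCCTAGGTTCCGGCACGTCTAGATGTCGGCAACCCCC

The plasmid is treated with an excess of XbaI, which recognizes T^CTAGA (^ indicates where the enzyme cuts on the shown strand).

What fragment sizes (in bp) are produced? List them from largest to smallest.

32, 25, 23, 14 bp

XbaI sites (TCTAGA) start at positions 6, 20, 52, 75.
XbaI cuts after the first base of each site, so after positions 6, 20, 52, 75.
Circular molecule, 4 cuts → 4 fragments:
  7–20 → 14 bp
  21–52 → 32 bp
  53–75 → 23 bp
  76–94 then 1–6 → 19 + 6 = 25 bp
Sorted largest to smallest: 32, 25, 23, 14 bp.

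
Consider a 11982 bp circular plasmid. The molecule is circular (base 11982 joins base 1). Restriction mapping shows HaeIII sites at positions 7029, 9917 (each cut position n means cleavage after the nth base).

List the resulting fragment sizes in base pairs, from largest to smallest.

Circular molecule, 2 cuts → 2 fragments:
  9917 − 7029 = 2888 bp
  wrap: 11982 − 9917 + 7029 = 9094 bp
Sorted largest to smallest: 9094, 2888 bp.

9094, 2888 bp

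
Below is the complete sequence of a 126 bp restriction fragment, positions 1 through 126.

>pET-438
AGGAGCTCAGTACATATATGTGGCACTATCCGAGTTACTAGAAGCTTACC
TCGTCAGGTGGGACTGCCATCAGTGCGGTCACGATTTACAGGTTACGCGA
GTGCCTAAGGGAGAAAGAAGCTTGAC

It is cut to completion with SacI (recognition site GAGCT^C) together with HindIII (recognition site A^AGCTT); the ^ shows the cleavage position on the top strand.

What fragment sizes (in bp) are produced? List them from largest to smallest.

The SacI site (GAGCTC) starts at position 3.
SacI cuts after base 5 of each site (before the last base), so after position 7.
HindIII sites (AAGCTT) start at positions 42, 118.
HindIII cuts after the first base of each site, so after positions 42, 118.
Combined cut positions: 7, 42, 118.
Linear molecule, 3 cuts → 4 fragments:
  1–7 → 7 bp
  8–42 → 35 bp
  43–118 → 76 bp
  119–126 → 8 bp
Sorted largest to smallest: 76, 35, 8, 7 bp.

76, 35, 8, 7 bp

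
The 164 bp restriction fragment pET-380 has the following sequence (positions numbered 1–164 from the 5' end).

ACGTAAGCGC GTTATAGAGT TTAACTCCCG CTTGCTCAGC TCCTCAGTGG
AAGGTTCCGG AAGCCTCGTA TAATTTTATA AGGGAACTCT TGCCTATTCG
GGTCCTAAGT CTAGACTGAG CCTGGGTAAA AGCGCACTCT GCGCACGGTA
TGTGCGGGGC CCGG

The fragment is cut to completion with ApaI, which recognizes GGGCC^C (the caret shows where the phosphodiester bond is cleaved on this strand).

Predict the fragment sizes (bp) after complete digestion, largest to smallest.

161, 3 bp

The ApaI site (GGGCCC) starts at position 157.
ApaI cuts after base 5 of each site (before the last base), so after position 161.
Linear molecule, 1 cut → 2 fragments:
  1–161 → 161 bp
  162–164 → 3 bp
Sorted largest to smallest: 161, 3 bp.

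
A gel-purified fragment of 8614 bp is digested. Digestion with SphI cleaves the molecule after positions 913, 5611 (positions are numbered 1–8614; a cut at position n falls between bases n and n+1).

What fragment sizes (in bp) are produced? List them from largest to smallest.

4698, 3003, 913 bp

Linear molecule, 2 cuts → 3 fragments:
  913 − 0 = 913 bp
  5611 − 913 = 4698 bp
  8614 − 5611 = 3003 bp
Sorted largest to smallest: 4698, 3003, 913 bp.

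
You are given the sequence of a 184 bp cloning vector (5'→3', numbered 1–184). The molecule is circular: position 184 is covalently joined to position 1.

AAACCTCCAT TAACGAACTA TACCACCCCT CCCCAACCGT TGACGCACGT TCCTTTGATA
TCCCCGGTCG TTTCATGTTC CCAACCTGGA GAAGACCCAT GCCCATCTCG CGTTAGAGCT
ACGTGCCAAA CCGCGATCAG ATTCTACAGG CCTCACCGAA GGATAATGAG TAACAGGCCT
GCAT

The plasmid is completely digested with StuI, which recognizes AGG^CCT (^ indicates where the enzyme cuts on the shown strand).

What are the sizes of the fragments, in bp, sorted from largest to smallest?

StuI sites (AGGCCT) start at positions 148, 175.
StuI cuts after base 3 of each site, so after positions 150, 177.
Circular molecule, 2 cuts → 2 fragments:
  151–177 → 27 bp
  178–184 then 1–150 → 7 + 150 = 157 bp
Sorted largest to smallest: 157, 27 bp.

157, 27 bp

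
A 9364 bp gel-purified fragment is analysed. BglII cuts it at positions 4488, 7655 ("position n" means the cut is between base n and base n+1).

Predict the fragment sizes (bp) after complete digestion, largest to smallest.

Linear molecule, 2 cuts → 3 fragments:
  4488 − 0 = 4488 bp
  7655 − 4488 = 3167 bp
  9364 − 7655 = 1709 bp
Sorted largest to smallest: 4488, 3167, 1709 bp.

4488, 3167, 1709 bp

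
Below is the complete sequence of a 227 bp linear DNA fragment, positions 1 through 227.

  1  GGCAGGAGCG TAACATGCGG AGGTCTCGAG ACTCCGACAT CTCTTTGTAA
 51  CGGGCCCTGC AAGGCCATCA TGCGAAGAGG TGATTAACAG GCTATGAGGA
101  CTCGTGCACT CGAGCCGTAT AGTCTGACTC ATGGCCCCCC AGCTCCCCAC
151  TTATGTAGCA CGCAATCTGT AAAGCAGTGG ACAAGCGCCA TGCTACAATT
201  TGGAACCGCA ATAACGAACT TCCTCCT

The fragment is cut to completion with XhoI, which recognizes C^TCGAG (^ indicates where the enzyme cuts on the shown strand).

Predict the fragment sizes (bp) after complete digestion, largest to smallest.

XhoI sites (CTCGAG) start at positions 25, 109.
XhoI cuts after the first base of each site, so after positions 25, 109.
Linear molecule, 2 cuts → 3 fragments:
  1–25 → 25 bp
  26–109 → 84 bp
  110–227 → 118 bp
Sorted largest to smallest: 118, 84, 25 bp.

118, 84, 25 bp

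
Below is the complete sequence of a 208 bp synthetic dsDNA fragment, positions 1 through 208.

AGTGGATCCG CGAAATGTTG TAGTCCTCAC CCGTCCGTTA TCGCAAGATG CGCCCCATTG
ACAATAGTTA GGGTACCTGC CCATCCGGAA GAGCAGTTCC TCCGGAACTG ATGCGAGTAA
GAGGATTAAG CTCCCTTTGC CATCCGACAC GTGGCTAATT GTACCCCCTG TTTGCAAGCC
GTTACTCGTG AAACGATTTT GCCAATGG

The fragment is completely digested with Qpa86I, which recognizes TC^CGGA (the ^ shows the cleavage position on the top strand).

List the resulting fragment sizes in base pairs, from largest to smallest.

Qpa86I sites (TCCGGA) start at positions 84, 101.
Qpa86I cuts after base 2 of each site, so after positions 85, 102.
Linear molecule, 2 cuts → 3 fragments:
  1–85 → 85 bp
  86–102 → 17 bp
  103–208 → 106 bp
Sorted largest to smallest: 106, 85, 17 bp.

106, 85, 17 bp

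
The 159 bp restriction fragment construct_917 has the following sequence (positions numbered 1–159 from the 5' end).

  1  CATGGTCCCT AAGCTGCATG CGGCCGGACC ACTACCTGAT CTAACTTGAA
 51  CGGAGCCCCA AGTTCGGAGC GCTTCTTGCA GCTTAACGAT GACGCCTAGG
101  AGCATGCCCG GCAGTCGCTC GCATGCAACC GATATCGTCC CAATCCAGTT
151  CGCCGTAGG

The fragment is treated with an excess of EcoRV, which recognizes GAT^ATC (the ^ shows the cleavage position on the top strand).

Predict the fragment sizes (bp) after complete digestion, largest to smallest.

133, 26 bp

The EcoRV site (GATATC) starts at position 131.
EcoRV cuts after base 3 of each site, so after position 133.
Linear molecule, 1 cut → 2 fragments:
  1–133 → 133 bp
  134–159 → 26 bp
Sorted largest to smallest: 133, 26 bp.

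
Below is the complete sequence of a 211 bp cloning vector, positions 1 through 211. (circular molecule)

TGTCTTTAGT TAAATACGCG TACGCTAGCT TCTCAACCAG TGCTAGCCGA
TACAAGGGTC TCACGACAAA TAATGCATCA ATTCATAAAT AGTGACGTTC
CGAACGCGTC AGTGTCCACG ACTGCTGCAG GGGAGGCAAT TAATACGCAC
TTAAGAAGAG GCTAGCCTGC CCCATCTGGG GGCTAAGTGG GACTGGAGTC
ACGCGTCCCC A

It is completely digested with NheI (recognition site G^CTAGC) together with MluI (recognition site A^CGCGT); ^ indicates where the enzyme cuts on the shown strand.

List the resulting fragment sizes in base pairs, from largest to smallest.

62, 57, 40, 26, 18, 8 bp

NheI sites (GCTAGC) start at positions 24, 42, 161.
NheI cuts after the first base of each site, so after positions 24, 42, 161.
MluI sites (ACGCGT) start at positions 16, 104, 201.
MluI cuts after the first base of each site, so after positions 16, 104, 201.
Combined cut positions: 16, 24, 42, 104, 161, 201.
Circular molecule, 6 cuts → 6 fragments:
  17–24 → 8 bp
  25–42 → 18 bp
  43–104 → 62 bp
  105–161 → 57 bp
  162–201 → 40 bp
  202–211 then 1–16 → 10 + 16 = 26 bp
Sorted largest to smallest: 62, 57, 40, 26, 18, 8 bp.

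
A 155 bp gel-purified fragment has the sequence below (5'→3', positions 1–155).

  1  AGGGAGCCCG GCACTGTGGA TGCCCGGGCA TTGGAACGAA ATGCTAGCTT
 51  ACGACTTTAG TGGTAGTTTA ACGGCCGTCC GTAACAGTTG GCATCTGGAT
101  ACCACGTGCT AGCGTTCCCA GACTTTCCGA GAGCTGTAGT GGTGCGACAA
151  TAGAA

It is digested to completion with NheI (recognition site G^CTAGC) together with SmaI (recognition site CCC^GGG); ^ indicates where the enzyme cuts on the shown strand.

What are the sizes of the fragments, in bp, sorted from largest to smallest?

NheI sites (GCTAGC) start at positions 43, 108.
NheI cuts after the first base of each site, so after positions 43, 108.
The SmaI site (CCCGGG) starts at position 23.
SmaI cuts after base 3 of each site, so after position 25.
Combined cut positions: 25, 43, 108.
Linear molecule, 3 cuts → 4 fragments:
  1–25 → 25 bp
  26–43 → 18 bp
  44–108 → 65 bp
  109–155 → 47 bp
Sorted largest to smallest: 65, 47, 25, 18 bp.

65, 47, 25, 18 bp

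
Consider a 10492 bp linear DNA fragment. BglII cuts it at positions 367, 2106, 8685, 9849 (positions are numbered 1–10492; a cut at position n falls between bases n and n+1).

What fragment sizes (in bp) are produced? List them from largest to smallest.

6579, 1739, 1164, 643, 367 bp

Linear molecule, 4 cuts → 5 fragments:
  367 − 0 = 367 bp
  2106 − 367 = 1739 bp
  8685 − 2106 = 6579 bp
  9849 − 8685 = 1164 bp
  10492 − 9849 = 643 bp
Sorted largest to smallest: 6579, 1739, 1164, 643, 367 bp.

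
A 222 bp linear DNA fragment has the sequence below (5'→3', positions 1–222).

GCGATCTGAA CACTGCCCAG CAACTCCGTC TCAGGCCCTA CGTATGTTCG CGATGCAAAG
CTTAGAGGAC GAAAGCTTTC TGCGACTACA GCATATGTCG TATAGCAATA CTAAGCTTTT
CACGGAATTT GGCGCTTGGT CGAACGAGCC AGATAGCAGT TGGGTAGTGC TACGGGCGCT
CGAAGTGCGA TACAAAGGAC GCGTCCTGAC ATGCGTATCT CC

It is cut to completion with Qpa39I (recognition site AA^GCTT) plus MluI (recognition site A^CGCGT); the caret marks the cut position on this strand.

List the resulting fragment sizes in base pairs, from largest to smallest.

Qpa39I sites (AAGCTT) start at positions 58, 73, 113.
Qpa39I cuts after base 2 of each site, so after positions 59, 74, 114.
The MluI site (ACGCGT) starts at position 199.
MluI cuts after the first base of each site, so after position 199.
Combined cut positions: 59, 74, 114, 199.
Linear molecule, 4 cuts → 5 fragments:
  1–59 → 59 bp
  60–74 → 15 bp
  75–114 → 40 bp
  115–199 → 85 bp
  200–222 → 23 bp
Sorted largest to smallest: 85, 59, 40, 23, 15 bp.

85, 59, 40, 23, 15 bp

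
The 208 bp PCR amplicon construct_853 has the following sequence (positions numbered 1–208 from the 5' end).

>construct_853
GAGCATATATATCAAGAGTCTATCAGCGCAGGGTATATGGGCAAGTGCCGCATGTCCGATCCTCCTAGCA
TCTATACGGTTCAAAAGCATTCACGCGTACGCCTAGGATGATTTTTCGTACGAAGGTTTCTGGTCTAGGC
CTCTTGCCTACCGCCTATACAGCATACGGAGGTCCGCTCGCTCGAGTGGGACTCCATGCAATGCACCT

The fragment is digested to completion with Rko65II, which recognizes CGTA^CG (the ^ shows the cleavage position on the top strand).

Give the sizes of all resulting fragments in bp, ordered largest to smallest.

99, 88, 21 bp

Rko65II sites (CGTACG) start at positions 96, 117.
Rko65II cuts after base 4 of each site, so after positions 99, 120.
Linear molecule, 2 cuts → 3 fragments:
  1–99 → 99 bp
  100–120 → 21 bp
  121–208 → 88 bp
Sorted largest to smallest: 99, 88, 21 bp.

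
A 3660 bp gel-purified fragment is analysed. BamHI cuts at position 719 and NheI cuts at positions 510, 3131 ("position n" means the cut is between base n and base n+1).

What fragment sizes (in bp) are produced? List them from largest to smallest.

2412, 529, 510, 209 bp

Combined cut positions (sorted): 510, 719, 3131.
Linear molecule, 3 cuts → 4 fragments:
  510 − 0 = 510 bp
  719 − 510 = 209 bp
  3131 − 719 = 2412 bp
  3660 − 3131 = 529 bp
Sorted largest to smallest: 2412, 529, 510, 209 bp.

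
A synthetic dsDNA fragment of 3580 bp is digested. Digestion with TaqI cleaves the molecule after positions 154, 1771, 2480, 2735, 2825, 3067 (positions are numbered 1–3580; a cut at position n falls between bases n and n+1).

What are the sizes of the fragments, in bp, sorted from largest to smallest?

1617, 709, 513, 255, 242, 154, 90 bp

Linear molecule, 6 cuts → 7 fragments:
  154 − 0 = 154 bp
  1771 − 154 = 1617 bp
  2480 − 1771 = 709 bp
  2735 − 2480 = 255 bp
  2825 − 2735 = 90 bp
  3067 − 2825 = 242 bp
  3580 − 3067 = 513 bp
Sorted largest to smallest: 1617, 709, 513, 255, 242, 154, 90 bp.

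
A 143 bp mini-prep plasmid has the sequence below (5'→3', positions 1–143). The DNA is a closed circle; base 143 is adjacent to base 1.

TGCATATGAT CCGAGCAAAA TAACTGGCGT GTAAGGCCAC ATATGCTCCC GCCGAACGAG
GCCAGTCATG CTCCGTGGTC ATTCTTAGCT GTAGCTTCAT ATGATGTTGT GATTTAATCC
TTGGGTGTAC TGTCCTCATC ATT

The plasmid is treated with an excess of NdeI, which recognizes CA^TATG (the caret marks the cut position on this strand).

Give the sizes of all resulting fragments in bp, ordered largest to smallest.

58, 48, 37 bp

NdeI sites (CATATG) start at positions 3, 40, 98.
NdeI cuts after base 2 of each site, so after positions 4, 41, 99.
Circular molecule, 3 cuts → 3 fragments:
  5–41 → 37 bp
  42–99 → 58 bp
  100–143 then 1–4 → 44 + 4 = 48 bp
Sorted largest to smallest: 58, 48, 37 bp.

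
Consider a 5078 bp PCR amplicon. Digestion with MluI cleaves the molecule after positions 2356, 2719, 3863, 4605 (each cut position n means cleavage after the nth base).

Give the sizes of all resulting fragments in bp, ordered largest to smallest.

Linear molecule, 4 cuts → 5 fragments:
  2356 − 0 = 2356 bp
  2719 − 2356 = 363 bp
  3863 − 2719 = 1144 bp
  4605 − 3863 = 742 bp
  5078 − 4605 = 473 bp
Sorted largest to smallest: 2356, 1144, 742, 473, 363 bp.

2356, 1144, 742, 473, 363 bp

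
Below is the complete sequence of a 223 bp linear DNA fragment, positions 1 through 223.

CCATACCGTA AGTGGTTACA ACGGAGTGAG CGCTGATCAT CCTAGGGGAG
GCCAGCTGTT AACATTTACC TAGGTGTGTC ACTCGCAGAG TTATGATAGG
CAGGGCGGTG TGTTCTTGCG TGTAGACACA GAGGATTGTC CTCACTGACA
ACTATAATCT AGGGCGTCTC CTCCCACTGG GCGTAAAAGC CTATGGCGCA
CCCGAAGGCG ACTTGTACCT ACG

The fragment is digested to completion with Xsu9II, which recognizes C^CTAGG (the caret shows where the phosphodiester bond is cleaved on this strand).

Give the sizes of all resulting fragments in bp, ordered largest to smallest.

Xsu9II sites (CCTAGG) start at positions 41, 69.
Xsu9II cuts after the first base of each site, so after positions 41, 69.
Linear molecule, 2 cuts → 3 fragments:
  1–41 → 41 bp
  42–69 → 28 bp
  70–223 → 154 bp
Sorted largest to smallest: 154, 41, 28 bp.

154, 41, 28 bp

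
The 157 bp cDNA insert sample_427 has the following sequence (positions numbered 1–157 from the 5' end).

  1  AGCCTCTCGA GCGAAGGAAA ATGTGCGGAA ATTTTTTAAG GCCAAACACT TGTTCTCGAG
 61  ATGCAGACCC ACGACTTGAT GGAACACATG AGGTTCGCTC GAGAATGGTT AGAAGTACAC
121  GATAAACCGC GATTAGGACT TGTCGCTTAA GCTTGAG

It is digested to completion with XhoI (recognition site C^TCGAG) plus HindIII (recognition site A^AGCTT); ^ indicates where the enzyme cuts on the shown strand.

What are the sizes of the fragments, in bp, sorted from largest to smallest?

XhoI sites (CTCGAG) start at positions 6, 55, 98.
XhoI cuts after the first base of each site, so after positions 6, 55, 98.
The HindIII site (AAGCTT) starts at position 149.
HindIII cuts after the first base of each site, so after position 149.
Combined cut positions: 6, 55, 98, 149.
Linear molecule, 4 cuts → 5 fragments:
  1–6 → 6 bp
  7–55 → 49 bp
  56–98 → 43 bp
  99–149 → 51 bp
  150–157 → 8 bp
Sorted largest to smallest: 51, 49, 43, 8, 6 bp.

51, 49, 43, 8, 6 bp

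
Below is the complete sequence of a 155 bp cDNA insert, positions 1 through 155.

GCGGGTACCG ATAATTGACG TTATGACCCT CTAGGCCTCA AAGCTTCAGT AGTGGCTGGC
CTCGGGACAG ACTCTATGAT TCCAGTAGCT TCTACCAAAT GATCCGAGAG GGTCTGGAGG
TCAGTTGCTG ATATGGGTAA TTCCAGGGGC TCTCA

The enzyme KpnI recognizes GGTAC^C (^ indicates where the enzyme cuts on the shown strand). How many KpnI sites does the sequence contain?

GGTACC occurs starting at position 4.
KpnI cuts at 1 site.

1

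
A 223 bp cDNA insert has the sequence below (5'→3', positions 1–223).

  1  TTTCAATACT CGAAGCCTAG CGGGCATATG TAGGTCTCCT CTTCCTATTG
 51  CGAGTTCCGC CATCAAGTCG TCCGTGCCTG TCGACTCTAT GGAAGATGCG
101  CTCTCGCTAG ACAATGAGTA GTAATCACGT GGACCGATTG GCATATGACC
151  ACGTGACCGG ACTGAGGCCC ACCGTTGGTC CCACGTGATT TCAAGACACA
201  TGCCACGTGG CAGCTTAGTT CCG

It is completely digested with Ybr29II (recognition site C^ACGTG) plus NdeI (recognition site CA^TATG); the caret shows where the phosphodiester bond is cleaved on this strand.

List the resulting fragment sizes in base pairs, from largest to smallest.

100, 32, 26, 22, 19, 17, 7 bp

Ybr29II sites (CACGTG) start at positions 126, 150, 182, 204.
Ybr29II cuts after the first base of each site, so after positions 126, 150, 182, 204.
NdeI sites (CATATG) start at positions 25, 142.
NdeI cuts after base 2 of each site, so after positions 26, 143.
Combined cut positions: 26, 126, 143, 150, 182, 204.
Linear molecule, 6 cuts → 7 fragments:
  1–26 → 26 bp
  27–126 → 100 bp
  127–143 → 17 bp
  144–150 → 7 bp
  151–182 → 32 bp
  183–204 → 22 bp
  205–223 → 19 bp
Sorted largest to smallest: 100, 32, 26, 22, 19, 17, 7 bp.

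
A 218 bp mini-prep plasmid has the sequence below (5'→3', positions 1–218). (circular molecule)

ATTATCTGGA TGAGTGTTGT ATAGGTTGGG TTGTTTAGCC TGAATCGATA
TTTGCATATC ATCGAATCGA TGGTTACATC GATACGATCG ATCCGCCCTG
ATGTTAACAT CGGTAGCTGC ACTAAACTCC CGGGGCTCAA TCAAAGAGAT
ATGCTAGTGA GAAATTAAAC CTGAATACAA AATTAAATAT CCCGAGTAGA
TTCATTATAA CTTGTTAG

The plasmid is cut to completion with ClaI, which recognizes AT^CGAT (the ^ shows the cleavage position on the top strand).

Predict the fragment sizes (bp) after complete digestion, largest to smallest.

175, 22, 12, 9 bp

ClaI sites (ATCGAT) start at positions 44, 66, 78, 87.
ClaI cuts after base 2 of each site, so after positions 45, 67, 79, 88.
Circular molecule, 4 cuts → 4 fragments:
  46–67 → 22 bp
  68–79 → 12 bp
  80–88 → 9 bp
  89–218 then 1–45 → 130 + 45 = 175 bp
Sorted largest to smallest: 175, 22, 12, 9 bp.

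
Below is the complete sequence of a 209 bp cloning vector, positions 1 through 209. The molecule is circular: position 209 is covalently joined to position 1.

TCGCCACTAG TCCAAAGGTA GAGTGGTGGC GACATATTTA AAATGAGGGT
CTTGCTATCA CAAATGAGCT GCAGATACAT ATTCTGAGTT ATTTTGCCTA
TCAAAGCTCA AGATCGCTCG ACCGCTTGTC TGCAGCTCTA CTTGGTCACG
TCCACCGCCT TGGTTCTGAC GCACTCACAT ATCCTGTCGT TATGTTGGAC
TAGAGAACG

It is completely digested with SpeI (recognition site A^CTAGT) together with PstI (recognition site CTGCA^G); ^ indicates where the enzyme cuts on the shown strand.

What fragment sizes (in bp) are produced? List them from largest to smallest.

81, 67, 61 bp

The SpeI site (ACTAGT) starts at position 6.
SpeI cuts after the first base of each site, so after position 6.
PstI sites (CTGCAG) start at positions 69, 130.
PstI cuts after base 5 of each site (before the last base), so after positions 73, 134.
Combined cut positions: 6, 73, 134.
Circular molecule, 3 cuts → 3 fragments:
  7–73 → 67 bp
  74–134 → 61 bp
  135–209 then 1–6 → 75 + 6 = 81 bp
Sorted largest to smallest: 81, 67, 61 bp.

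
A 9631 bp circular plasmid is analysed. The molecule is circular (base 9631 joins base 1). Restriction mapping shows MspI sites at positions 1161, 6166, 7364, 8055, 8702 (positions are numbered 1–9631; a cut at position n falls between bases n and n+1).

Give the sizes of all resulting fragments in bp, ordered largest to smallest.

Circular molecule, 5 cuts → 5 fragments:
  6166 − 1161 = 5005 bp
  7364 − 6166 = 1198 bp
  8055 − 7364 = 691 bp
  8702 − 8055 = 647 bp
  wrap: 9631 − 8702 + 1161 = 2090 bp
Sorted largest to smallest: 5005, 2090, 1198, 691, 647 bp.

5005, 2090, 1198, 691, 647 bp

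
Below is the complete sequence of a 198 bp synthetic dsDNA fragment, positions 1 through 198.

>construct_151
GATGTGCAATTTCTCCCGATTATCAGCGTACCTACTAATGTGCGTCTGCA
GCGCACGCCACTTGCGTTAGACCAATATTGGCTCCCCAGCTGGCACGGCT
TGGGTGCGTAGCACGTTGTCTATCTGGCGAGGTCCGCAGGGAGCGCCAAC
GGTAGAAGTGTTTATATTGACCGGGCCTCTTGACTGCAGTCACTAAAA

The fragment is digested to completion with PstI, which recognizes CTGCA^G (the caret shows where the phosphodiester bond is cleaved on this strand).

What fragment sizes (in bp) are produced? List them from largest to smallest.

PstI sites (CTGCAG) start at positions 46, 184.
PstI cuts after base 5 of each site (before the last base), so after positions 50, 188.
Linear molecule, 2 cuts → 3 fragments:
  1–50 → 50 bp
  51–188 → 138 bp
  189–198 → 10 bp
Sorted largest to smallest: 138, 50, 10 bp.

138, 50, 10 bp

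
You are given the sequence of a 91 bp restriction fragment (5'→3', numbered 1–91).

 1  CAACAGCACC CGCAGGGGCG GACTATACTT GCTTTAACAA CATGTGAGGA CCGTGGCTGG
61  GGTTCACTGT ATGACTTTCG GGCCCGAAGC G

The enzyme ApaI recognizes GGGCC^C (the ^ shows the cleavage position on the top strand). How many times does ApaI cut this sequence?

GGGCCC occurs starting at position 80.
ApaI cuts at 1 site.

1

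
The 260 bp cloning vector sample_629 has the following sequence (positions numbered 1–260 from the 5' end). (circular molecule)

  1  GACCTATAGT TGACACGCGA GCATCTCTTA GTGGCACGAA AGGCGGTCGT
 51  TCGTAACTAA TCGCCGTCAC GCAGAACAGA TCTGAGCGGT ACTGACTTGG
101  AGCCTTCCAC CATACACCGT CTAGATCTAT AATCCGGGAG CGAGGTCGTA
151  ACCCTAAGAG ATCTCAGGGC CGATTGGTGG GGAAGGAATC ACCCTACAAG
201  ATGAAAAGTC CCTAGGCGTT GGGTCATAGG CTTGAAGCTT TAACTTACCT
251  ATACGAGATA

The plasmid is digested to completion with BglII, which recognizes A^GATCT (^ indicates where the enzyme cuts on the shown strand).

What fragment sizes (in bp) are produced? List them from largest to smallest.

BglII sites (AGATCT) start at positions 78, 123, 159.
BglII cuts after the first base of each site, so after positions 78, 123, 159.
Circular molecule, 3 cuts → 3 fragments:
  79–123 → 45 bp
  124–159 → 36 bp
  160–260 then 1–78 → 101 + 78 = 179 bp
Sorted largest to smallest: 179, 45, 36 bp.

179, 45, 36 bp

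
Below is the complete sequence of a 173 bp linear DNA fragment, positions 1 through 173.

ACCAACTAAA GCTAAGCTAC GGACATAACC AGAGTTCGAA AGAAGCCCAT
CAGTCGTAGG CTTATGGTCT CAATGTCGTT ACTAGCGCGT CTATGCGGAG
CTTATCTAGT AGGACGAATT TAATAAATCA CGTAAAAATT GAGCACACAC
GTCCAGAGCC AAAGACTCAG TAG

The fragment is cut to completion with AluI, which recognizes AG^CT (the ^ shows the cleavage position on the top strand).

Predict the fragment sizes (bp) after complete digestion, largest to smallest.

84, 73, 11, 5 bp

AluI sites (AGCT) start at positions 10, 15, 99.
AluI cuts after base 2 of each site, so after positions 11, 16, 100.
Linear molecule, 3 cuts → 4 fragments:
  1–11 → 11 bp
  12–16 → 5 bp
  17–100 → 84 bp
  101–173 → 73 bp
Sorted largest to smallest: 84, 73, 11, 5 bp.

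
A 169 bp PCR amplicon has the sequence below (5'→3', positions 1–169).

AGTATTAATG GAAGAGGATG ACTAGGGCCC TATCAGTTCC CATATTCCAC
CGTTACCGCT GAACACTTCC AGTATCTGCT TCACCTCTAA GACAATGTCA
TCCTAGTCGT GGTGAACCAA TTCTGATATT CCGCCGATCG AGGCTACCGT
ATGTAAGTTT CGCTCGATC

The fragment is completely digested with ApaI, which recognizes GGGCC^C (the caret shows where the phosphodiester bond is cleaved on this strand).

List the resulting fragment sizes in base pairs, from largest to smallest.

140, 29 bp

The ApaI site (GGGCCC) starts at position 25.
ApaI cuts after base 5 of each site (before the last base), so after position 29.
Linear molecule, 1 cut → 2 fragments:
  1–29 → 29 bp
  30–169 → 140 bp
Sorted largest to smallest: 140, 29 bp.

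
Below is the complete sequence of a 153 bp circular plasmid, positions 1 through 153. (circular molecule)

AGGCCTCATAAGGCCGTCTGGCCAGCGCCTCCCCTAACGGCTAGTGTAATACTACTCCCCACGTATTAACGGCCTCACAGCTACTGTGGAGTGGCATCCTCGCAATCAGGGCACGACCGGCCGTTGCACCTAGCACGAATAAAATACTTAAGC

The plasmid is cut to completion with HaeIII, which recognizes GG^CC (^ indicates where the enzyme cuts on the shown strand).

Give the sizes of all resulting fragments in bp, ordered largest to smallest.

HaeIII sites (GGCC) start at positions 2, 12, 20, 71, 119.
HaeIII cuts after base 2 of each site, so after positions 3, 13, 21, 72, 120.
Circular molecule, 5 cuts → 5 fragments:
  4–13 → 10 bp
  14–21 → 8 bp
  22–72 → 51 bp
  73–120 → 48 bp
  121–153 then 1–3 → 33 + 3 = 36 bp
Sorted largest to smallest: 51, 48, 36, 10, 8 bp.

51, 48, 36, 10, 8 bp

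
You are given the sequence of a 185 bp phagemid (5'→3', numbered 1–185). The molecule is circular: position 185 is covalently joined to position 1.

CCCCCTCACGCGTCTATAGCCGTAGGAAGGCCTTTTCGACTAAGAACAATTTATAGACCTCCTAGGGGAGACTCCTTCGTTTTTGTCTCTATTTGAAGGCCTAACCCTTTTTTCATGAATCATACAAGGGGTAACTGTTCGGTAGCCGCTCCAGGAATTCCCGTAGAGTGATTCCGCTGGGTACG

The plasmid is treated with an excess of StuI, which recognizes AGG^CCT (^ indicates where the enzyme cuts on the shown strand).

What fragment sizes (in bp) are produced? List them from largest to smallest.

StuI sites (AGGCCT) start at positions 28, 97.
StuI cuts after base 3 of each site, so after positions 30, 99.
Circular molecule, 2 cuts → 2 fragments:
  31–99 → 69 bp
  100–185 then 1–30 → 86 + 30 = 116 bp
Sorted largest to smallest: 116, 69 bp.

116, 69 bp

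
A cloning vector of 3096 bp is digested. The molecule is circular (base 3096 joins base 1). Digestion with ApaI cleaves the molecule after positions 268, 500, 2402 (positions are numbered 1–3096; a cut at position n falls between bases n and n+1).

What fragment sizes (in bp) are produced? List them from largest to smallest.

Circular molecule, 3 cuts → 3 fragments:
  500 − 268 = 232 bp
  2402 − 500 = 1902 bp
  wrap: 3096 − 2402 + 268 = 962 bp
Sorted largest to smallest: 1902, 962, 232 bp.

1902, 962, 232 bp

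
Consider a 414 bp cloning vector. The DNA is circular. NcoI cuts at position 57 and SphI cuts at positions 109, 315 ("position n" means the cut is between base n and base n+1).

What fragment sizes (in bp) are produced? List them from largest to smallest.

206, 156, 52 bp

Combined cut positions (sorted): 57, 109, 315.
Circular molecule, 3 cuts → 3 fragments:
  109 − 57 = 52 bp
  315 − 109 = 206 bp
  wrap: 414 − 315 + 57 = 156 bp
Sorted largest to smallest: 206, 156, 52 bp.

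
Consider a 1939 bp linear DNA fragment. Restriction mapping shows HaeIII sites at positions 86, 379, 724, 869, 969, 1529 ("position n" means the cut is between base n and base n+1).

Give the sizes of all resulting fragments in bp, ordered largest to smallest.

560, 410, 345, 293, 145, 100, 86 bp

Linear molecule, 6 cuts → 7 fragments:
  86 − 0 = 86 bp
  379 − 86 = 293 bp
  724 − 379 = 345 bp
  869 − 724 = 145 bp
  969 − 869 = 100 bp
  1529 − 969 = 560 bp
  1939 − 1529 = 410 bp
Sorted largest to smallest: 560, 410, 345, 293, 145, 100, 86 bp.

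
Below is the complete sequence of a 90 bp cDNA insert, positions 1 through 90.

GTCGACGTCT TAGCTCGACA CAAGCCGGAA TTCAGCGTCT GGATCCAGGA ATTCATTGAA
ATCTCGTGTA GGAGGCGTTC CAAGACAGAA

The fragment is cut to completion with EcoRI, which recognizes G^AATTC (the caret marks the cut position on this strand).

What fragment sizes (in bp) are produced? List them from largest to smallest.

41, 28, 21 bp

EcoRI sites (GAATTC) start at positions 28, 49.
EcoRI cuts after the first base of each site, so after positions 28, 49.
Linear molecule, 2 cuts → 3 fragments:
  1–28 → 28 bp
  29–49 → 21 bp
  50–90 → 41 bp
Sorted largest to smallest: 41, 28, 21 bp.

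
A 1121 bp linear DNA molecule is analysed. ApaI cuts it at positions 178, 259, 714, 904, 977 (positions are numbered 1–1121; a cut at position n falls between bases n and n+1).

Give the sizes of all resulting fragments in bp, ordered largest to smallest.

455, 190, 178, 144, 81, 73 bp

Linear molecule, 5 cuts → 6 fragments:
  178 − 0 = 178 bp
  259 − 178 = 81 bp
  714 − 259 = 455 bp
  904 − 714 = 190 bp
  977 − 904 = 73 bp
  1121 − 977 = 144 bp
Sorted largest to smallest: 455, 190, 178, 144, 81, 73 bp.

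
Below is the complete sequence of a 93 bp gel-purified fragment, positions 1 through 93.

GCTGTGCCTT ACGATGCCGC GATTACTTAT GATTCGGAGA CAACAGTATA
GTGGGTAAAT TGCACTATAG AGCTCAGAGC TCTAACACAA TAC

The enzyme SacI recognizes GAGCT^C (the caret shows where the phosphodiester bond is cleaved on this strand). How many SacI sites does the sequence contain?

GAGCTC occurs starting at positions 70, 77.
SacI cuts at 2 sites.

2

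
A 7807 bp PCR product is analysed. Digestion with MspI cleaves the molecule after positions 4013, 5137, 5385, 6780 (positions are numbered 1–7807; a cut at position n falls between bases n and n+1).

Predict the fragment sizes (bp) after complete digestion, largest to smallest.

4013, 1395, 1124, 1027, 248 bp

Linear molecule, 4 cuts → 5 fragments:
  4013 − 0 = 4013 bp
  5137 − 4013 = 1124 bp
  5385 − 5137 = 248 bp
  6780 − 5385 = 1395 bp
  7807 − 6780 = 1027 bp
Sorted largest to smallest: 4013, 1395, 1124, 1027, 248 bp.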